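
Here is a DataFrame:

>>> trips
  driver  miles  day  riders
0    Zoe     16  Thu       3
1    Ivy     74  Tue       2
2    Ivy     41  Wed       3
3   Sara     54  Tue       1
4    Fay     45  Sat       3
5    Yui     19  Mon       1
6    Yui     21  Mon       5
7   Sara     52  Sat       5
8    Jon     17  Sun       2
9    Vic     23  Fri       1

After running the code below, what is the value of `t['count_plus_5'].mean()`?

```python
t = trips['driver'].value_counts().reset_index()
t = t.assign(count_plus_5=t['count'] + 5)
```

value_counts of driver:
driver
Ivy     2
Sara    2
Yui     2
Zoe     1
Fay     1
Jon     1
Vic     1
Name: count, dtype: int64
reset_index():
  driver  count
0    Ivy      2
1   Sara      2
2    Yui      2
3    Zoe      1
4    Fay      1
5    Jon      1
6    Vic      1
add column count_plus_5 = t['count'] + 5:
  driver  count  count_plus_5
0    Ivy      2             7
1   Sara      2             7
2    Yui      2             7
3    Zoe      1             6
4    Fay      1             6
5    Jon      1             6
6    Vic      1             6
Finally, mean of column 'count_plus_5' = 6.42857142857.

6.42857142857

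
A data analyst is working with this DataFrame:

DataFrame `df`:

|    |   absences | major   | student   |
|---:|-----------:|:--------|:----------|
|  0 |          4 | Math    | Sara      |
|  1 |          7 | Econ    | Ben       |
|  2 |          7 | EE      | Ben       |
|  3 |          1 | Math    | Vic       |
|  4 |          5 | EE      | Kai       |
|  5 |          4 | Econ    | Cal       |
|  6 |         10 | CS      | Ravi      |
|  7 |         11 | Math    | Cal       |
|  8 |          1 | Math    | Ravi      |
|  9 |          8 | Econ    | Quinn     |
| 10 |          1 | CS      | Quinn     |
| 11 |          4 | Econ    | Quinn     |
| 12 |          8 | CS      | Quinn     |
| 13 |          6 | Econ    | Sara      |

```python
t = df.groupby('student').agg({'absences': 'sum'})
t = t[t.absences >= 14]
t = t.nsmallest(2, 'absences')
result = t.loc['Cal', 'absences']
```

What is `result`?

15

group by student, sum of absences:
         absences
student          
Ben            14
Cal            15
Kai             5
Quinn          21
Ravi           11
Sara           10
Vic             1
filter rows where absences >= 14:
         absences
student          
Ben            14
Cal            15
Quinn          21
take 2 rows with smallest absences:
         absences
student          
Ben            14
Cal            15
So loc['Cal', 'absences'] = 15.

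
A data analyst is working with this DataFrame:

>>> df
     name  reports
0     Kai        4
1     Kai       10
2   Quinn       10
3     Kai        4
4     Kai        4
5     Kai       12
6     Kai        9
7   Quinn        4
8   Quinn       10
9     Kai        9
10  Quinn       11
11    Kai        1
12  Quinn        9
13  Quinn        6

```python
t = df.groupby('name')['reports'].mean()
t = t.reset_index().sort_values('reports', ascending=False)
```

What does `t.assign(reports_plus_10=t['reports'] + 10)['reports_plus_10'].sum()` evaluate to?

group by name, mean of reports:
name
Kai      6.625000
Quinn    8.333333
Name: reports, dtype: float64
reset_index():
    name   reports
0    Kai  6.625000
1  Quinn  8.333333
sort by reports descending:
    name   reports
1  Quinn  8.333333
0    Kai  6.625000
add column reports_plus_10 = t['reports'] + 10:
    name   reports  reports_plus_10
1  Quinn  8.333333        18.333333
0    Kai  6.625000        16.625000

34.9583333333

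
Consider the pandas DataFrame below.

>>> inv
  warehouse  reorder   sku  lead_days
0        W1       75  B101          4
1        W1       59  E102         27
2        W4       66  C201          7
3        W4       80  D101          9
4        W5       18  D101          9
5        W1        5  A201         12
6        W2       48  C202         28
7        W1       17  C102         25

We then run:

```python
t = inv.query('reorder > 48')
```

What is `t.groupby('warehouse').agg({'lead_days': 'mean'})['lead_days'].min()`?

filter rows where reorder > 48:
  warehouse  reorder   sku  lead_days
0        W1       75  B101          4
1        W1       59  E102         27
2        W4       66  C201          7
3        W4       80  D101          9
group by warehouse, mean of lead_days:
           lead_days
warehouse           
W1              15.5
W4               8.0
So min() = 8.0.

8.0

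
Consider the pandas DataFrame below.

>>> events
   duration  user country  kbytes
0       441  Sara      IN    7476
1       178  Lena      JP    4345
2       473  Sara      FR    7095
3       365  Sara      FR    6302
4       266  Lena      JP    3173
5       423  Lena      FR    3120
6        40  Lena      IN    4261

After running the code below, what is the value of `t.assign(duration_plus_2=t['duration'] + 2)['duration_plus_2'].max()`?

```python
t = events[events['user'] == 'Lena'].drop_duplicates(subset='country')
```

425

filter rows where user == 'Lena':
   duration  user country  kbytes
1       178  Lena      JP    4345
4       266  Lena      JP    3173
5       423  Lena      FR    3120
6        40  Lena      IN    4261
drop duplicate country (keep=first):
   duration  user country  kbytes
1       178  Lena      JP    4345
5       423  Lena      FR    3120
6        40  Lena      IN    4261
add column duration_plus_2 = t['duration'] + 2:
   duration  user country  kbytes  duration_plus_2
1       178  Lena      JP    4345              180
5       423  Lena      FR    3120              425
6        40  Lena      IN    4261               42
Taking the max of column 'duration_plus_2' gives 425.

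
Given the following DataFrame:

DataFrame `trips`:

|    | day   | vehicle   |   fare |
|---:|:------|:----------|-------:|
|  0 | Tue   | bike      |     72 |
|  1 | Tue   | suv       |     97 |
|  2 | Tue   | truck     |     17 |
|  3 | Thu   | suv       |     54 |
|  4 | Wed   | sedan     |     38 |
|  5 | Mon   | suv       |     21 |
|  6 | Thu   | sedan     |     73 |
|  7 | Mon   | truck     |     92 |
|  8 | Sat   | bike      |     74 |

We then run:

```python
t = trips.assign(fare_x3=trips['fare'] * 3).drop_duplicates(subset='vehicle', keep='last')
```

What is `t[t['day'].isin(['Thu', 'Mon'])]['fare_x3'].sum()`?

558

add column fare_x3 = trips['fare'] * 3:
   day vehicle  fare  fare_x3
0  Tue    bike    72      216
1  Tue     suv    97      291
2  Tue   truck    17       51
3  Thu     suv    54      162
4  Wed   sedan    38      114
5  Mon     suv    21       63
6  Thu   sedan    73      219
7  Mon   truck    92      276
8  Sat    bike    74      222
drop duplicate vehicle (keep=last):
   day vehicle  fare  fare_x3
5  Mon     suv    21       63
6  Thu   sedan    73      219
7  Mon   truck    92      276
8  Sat    bike    74      222
filter rows where day in ['Thu', 'Mon']:
   day vehicle  fare  fare_x3
5  Mon     suv    21       63
6  Thu   sedan    73      219
7  Mon   truck    92      276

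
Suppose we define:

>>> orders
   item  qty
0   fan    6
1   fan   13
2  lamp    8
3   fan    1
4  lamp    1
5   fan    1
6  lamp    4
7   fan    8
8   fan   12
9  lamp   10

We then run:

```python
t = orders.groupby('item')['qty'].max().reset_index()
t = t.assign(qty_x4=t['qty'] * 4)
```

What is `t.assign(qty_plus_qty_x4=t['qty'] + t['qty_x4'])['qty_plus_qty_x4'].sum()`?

group by item, max of qty:
item
fan     13
lamp    10
Name: qty, dtype: int64
reset_index():
   item  qty
0   fan   13
1  lamp   10
add column qty_x4 = t['qty'] * 4:
   item  qty  qty_x4
0   fan   13      52
1  lamp   10      40
add column qty_plus_qty_x4 = t['qty'] + t['qty_x4']:
   item  qty  qty_x4  qty_plus_qty_x4
0   fan   13      52               65
1  lamp   10      40               50

115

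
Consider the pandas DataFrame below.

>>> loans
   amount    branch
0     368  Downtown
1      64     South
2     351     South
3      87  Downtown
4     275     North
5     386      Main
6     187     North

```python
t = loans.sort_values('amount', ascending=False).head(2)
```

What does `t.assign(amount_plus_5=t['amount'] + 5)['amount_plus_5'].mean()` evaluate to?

sort by amount descending:
   amount    branch
5     386      Main
0     368  Downtown
2     351     South
4     275     North
6     187     North
3      87  Downtown
1      64     South
take first 2 rows:
   amount    branch
5     386      Main
0     368  Downtown
add column amount_plus_5 = t['amount'] + 5:
   amount    branch  amount_plus_5
5     386      Main            391
0     368  Downtown            373
mean of column 'amount_plus_5' → 382.0

382.0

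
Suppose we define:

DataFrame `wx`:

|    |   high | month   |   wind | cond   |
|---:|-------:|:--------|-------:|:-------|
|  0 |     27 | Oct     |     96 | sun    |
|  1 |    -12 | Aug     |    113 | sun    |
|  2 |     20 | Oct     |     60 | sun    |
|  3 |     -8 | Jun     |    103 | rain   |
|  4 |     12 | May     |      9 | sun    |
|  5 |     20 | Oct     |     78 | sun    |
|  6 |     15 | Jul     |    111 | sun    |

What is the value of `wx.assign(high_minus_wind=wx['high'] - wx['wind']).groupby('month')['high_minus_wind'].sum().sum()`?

add column high_minus_wind = wx['high'] - wx['wind']:
   high month  wind  cond  high_minus_wind
0    27   Oct    96   sun              -69
1   -12   Aug   113   sun             -125
2    20   Oct    60   sun              -40
3    -8   Jun   103  rain             -111
4    12   May     9   sun                3
5    20   Oct    78   sun              -58
6    15   Jul   111   sun              -96
group by month, sum of high_minus_wind:
month
Aug   -125
Jul    -96
Jun   -111
May      3
Oct   -167
Name: high_minus_wind, dtype: int64

-496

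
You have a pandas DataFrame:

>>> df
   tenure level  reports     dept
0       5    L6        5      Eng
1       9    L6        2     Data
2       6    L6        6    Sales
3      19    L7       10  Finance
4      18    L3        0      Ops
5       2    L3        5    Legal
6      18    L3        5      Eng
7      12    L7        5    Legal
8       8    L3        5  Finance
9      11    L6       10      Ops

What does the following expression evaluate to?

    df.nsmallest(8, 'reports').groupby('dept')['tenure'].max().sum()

71

take 8 rows with smallest reports:
   tenure level  reports     dept
4      18    L3        0      Ops
1       9    L6        2     Data
0       5    L6        5      Eng
5       2    L3        5    Legal
6      18    L3        5      Eng
7      12    L7        5    Legal
8       8    L3        5  Finance
2       6    L6        6    Sales
group by dept, max of tenure:
dept
Data        9
Eng        18
Finance     8
Legal      12
Ops        18
Sales       6
Name: tenure, dtype: int64
The sum of the resulting series is 71.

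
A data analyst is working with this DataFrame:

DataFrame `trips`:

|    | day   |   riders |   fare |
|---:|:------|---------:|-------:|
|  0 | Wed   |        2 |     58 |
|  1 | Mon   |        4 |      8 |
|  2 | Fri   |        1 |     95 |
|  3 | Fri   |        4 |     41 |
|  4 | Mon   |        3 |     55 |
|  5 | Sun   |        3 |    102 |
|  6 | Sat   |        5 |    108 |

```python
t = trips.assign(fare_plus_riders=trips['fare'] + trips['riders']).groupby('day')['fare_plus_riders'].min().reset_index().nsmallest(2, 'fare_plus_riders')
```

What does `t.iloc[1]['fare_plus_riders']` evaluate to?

45

add column fare_plus_riders = trips['fare'] + trips['riders']:
   day  riders  fare  fare_plus_riders
0  Wed       2    58                60
1  Mon       4     8                12
2  Fri       1    95                96
3  Fri       4    41                45
4  Mon       3    55                58
5  Sun       3   102               105
6  Sat       5   108               113
group by day, min of fare_plus_riders:
day
Fri     45
Mon     12
Sat    113
Sun    105
Wed     60
Name: fare_plus_riders, dtype: int64
reset_index():
   day  fare_plus_riders
0  Fri                45
1  Mon                12
2  Sat               113
3  Sun               105
4  Wed                60
take 2 rows with smallest fare_plus_riders:
   day  fare_plus_riders
1  Mon                12
0  Fri                45
Taking the value at position 1, column 'fare_plus_riders' gives 45.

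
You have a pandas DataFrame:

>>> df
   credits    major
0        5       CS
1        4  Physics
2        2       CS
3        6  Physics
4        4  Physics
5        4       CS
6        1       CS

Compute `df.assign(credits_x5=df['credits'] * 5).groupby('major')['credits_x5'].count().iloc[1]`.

add column credits_x5 = df['credits'] * 5:
   credits    major  credits_x5
0        5       CS          25
1        4  Physics          20
2        2       CS          10
3        6  Physics          30
4        4  Physics          20
5        4       CS          20
6        1       CS           5
group by major, count of credits_x5:
major
CS         4
Physics    3
Name: credits_x5, dtype: int64

3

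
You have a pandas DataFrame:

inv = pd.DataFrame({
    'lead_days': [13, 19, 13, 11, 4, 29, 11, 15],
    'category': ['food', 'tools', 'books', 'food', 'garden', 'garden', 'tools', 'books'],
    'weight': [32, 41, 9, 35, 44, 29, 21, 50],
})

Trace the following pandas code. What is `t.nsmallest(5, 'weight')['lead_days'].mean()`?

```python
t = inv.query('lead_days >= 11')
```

filter rows where lead_days >= 11:
   lead_days category  weight
0         13     food      32
1         19    tools      41
2         13    books       9
3         11     food      35
5         29   garden      29
6         11    tools      21
7         15    books      50
take 5 rows with smallest weight:
   lead_days category  weight
2         13    books       9
6         11    tools      21
5         29   garden      29
0         13     food      32
3         11     food      35

15.4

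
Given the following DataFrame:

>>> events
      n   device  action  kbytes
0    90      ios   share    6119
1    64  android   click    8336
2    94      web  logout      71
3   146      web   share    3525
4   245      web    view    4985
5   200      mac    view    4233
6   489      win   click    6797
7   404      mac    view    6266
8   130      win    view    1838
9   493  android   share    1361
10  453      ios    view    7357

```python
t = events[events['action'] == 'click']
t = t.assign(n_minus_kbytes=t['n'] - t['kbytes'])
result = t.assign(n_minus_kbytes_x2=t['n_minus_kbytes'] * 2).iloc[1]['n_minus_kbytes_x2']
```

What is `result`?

-12616

filter rows where action == 'click':
     n   device action  kbytes
1   64  android  click    8336
6  489      win  click    6797
add column n_minus_kbytes = t['n'] - t['kbytes']:
     n   device action  kbytes  n_minus_kbytes
1   64  android  click    8336           -8272
6  489      win  click    6797           -6308
add column n_minus_kbytes_x2 = t['n_minus_kbytes'] * 2:
     n   device action  kbytes  n_minus_kbytes  n_minus_kbytes_x2
1   64  android  click    8336           -8272             -16544
6  489      win  click    6797           -6308             -12616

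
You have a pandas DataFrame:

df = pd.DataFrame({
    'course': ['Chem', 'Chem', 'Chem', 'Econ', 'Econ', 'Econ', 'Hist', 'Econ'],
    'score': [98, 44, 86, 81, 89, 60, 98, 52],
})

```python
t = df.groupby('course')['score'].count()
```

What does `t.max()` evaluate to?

4

group by course, count of score:
course
Chem    3
Econ    4
Hist    1
Name: score, dtype: int64
The max of the resulting series is 4.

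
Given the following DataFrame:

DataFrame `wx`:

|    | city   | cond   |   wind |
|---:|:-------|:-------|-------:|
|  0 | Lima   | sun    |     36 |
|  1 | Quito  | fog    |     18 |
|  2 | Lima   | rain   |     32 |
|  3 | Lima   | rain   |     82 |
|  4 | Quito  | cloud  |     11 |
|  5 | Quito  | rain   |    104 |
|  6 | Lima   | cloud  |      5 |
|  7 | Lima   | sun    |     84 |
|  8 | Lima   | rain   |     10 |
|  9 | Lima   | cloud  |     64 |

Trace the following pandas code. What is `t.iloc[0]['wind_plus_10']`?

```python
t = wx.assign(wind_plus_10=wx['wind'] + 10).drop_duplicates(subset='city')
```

add column wind_plus_10 = wx['wind'] + 10:
    city   cond  wind  wind_plus_10
0   Lima    sun    36            46
1  Quito    fog    18            28
2   Lima   rain    32            42
3   Lima   rain    82            92
4  Quito  cloud    11            21
5  Quito   rain   104           114
6   Lima  cloud     5            15
7   Lima    sun    84            94
8   Lima   rain    10            20
9   Lima  cloud    64            74
drop duplicate city (keep=first):
    city cond  wind  wind_plus_10
0   Lima  sun    36            46
1  Quito  fog    18            28

46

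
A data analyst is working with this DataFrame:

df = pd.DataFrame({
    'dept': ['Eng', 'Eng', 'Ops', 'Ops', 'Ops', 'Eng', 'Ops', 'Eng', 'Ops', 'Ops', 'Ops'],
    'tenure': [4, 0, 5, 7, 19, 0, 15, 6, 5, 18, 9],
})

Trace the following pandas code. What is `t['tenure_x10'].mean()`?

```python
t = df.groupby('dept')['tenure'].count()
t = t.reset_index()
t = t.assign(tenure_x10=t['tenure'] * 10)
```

55.0

group by dept, count of tenure:
dept
Eng    4
Ops    7
Name: tenure, dtype: int64
reset_index():
  dept  tenure
0  Eng       4
1  Ops       7
add column tenure_x10 = t['tenure'] * 10:
  dept  tenure  tenure_x10
0  Eng       4          40
1  Ops       7          70
mean of column 'tenure_x10' → 55.0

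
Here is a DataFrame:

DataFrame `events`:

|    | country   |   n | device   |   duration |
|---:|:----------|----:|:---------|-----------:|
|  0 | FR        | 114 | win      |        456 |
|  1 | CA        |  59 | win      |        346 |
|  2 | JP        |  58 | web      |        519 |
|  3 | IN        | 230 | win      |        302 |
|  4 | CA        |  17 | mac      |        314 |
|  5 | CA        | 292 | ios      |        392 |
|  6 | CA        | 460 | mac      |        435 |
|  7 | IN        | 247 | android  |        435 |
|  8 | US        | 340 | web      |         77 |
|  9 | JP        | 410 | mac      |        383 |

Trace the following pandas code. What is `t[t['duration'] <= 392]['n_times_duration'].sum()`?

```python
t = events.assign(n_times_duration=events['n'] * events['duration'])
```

add column n_times_duration = events['n'] * events['duration']:
  country    n   device  duration  n_times_duration
0      FR  114      win       456             51984
1      CA   59      win       346             20414
2      JP   58      web       519             30102
3      IN  230      win       302             69460
4      CA   17      mac       314              5338
5      CA  292      ios       392            114464
6      CA  460      mac       435            200100
7      IN  247  android       435            107445
8      US  340      web        77             26180
9      JP  410      mac       383            157030
filter rows where duration <= 392:
  country    n device  duration  n_times_duration
1      CA   59    win       346             20414
3      IN  230    win       302             69460
4      CA   17    mac       314              5338
5      CA  292    ios       392            114464
8      US  340    web        77             26180
9      JP  410    mac       383            157030

392886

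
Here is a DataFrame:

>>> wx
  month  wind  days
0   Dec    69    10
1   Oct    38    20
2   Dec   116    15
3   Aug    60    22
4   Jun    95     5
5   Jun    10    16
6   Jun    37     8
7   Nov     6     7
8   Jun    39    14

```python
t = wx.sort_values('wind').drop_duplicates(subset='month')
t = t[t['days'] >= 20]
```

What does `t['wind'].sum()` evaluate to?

98

sort by wind:
  month  wind  days
7   Nov     6     7
5   Jun    10    16
6   Jun    37     8
1   Oct    38    20
8   Jun    39    14
3   Aug    60    22
0   Dec    69    10
4   Jun    95     5
2   Dec   116    15
drop duplicate month (keep=first):
  month  wind  days
7   Nov     6     7
5   Jun    10    16
1   Oct    38    20
3   Aug    60    22
0   Dec    69    10
filter rows where days >= 20:
  month  wind  days
1   Oct    38    20
3   Aug    60    22
Taking the sum of column 'wind' gives 98.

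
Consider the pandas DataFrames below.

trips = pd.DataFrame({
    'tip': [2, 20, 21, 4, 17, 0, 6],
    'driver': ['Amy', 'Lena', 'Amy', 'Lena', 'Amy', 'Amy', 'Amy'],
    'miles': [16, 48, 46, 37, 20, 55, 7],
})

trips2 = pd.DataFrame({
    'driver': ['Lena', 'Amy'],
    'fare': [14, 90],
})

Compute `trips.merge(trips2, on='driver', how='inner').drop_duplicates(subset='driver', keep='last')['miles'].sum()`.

merge on 'driver' (how='inner') → 7 rows:
   tip driver  miles  fare
0    2    Amy     16    90
1   20   Lena     48    14
2   21    Amy     46    90
3    4   Lena     37    14
4   17    Amy     20    90
5    0    Amy     55    90
6    6    Amy      7    90
drop duplicate driver (keep=last):
   tip driver  miles  fare
3    4   Lena     37    14
6    6    Amy      7    90
The sum of column 'miles' is 44.

44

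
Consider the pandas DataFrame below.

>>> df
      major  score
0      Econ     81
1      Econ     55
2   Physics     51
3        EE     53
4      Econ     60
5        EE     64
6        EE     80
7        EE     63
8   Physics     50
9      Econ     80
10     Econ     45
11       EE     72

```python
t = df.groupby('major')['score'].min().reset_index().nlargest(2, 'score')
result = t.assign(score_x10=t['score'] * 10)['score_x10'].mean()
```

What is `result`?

515.0

group by major, min of score:
major
EE         53
Econ       45
Physics    50
Name: score, dtype: int64
reset_index():
     major  score
0       EE     53
1     Econ     45
2  Physics     50
take 2 rows with largest score:
     major  score
0       EE     53
2  Physics     50
add column score_x10 = t['score'] * 10:
     major  score  score_x10
0       EE     53        530
2  Physics     50        500
Hence 515.0.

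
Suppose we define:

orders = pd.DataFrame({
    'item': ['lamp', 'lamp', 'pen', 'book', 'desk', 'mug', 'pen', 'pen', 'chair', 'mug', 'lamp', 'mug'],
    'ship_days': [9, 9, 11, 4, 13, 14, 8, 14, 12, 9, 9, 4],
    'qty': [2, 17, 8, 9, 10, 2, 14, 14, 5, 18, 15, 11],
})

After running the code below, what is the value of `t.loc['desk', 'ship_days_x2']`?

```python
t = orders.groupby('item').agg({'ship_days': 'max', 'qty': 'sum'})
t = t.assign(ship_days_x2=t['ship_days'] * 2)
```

group by item: max(ship_days), sum(qty):
       ship_days  qty
item                 
book           4    9
chair         12    5
desk          13   10
lamp           9   34
mug           14   31
pen           14   36
add column ship_days_x2 = t['ship_days'] * 2:
       ship_days  qty  ship_days_x2
item                               
book           4    9             8
chair         12    5            24
desk          13   10            26
lamp           9   34            18
mug           14   31            28
pen           14   36            28
value at row 'desk', column 'ship_days_x2' → 26

26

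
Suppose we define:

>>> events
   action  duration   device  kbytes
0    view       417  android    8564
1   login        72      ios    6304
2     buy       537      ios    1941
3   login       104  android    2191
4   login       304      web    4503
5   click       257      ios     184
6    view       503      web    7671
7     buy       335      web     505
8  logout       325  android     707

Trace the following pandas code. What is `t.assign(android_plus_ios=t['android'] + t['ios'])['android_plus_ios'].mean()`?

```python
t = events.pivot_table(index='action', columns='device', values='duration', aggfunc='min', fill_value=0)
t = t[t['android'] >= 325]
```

pivot: rows=action, cols=device, min(duration):
device  android  ios  web
action                   
buy           0  537  335
click         0  257    0
login       104   72  304
logout      325    0    0
view        417    0  503
filter rows where android >= 325:
device  android  ios  web
action                   
logout      325    0    0
view        417    0  503
add column android_plus_ios = t['android'] + t['ios']:
device  android  ios  web  android_plus_ios
action                                     
logout      325    0    0               325
view        417    0  503               417
So mean() = 371.0.

371.0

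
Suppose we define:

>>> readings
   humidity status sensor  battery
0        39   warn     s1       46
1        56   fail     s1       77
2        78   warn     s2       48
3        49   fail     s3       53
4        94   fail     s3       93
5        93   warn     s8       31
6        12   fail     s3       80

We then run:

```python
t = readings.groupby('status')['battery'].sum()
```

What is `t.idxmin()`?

group by status, sum of battery:
status
fail    303
warn    125
Name: battery, dtype: int64
Finally, label with the smallest value = warn.

warn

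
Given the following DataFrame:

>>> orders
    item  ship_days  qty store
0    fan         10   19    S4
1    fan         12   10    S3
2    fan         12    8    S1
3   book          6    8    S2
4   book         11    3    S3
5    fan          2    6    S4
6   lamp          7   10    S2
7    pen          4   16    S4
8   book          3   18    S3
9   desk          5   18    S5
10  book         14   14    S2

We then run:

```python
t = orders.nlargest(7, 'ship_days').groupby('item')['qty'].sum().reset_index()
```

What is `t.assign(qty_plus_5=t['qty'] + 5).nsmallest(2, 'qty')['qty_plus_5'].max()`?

30

take 7 rows with largest ship_days:
    item  ship_days  qty store
10  book         14   14    S2
1    fan         12   10    S3
2    fan         12    8    S1
4   book         11    3    S3
0    fan         10   19    S4
6   lamp          7   10    S2
3   book          6    8    S2
group by item, sum of qty:
item
book    25
fan     37
lamp    10
Name: qty, dtype: int64
reset_index():
   item  qty
0  book   25
1   fan   37
2  lamp   10
add column qty_plus_5 = t['qty'] + 5:
   item  qty  qty_plus_5
0  book   25          30
1   fan   37          42
2  lamp   10          15
take 2 rows with smallest qty:
   item  qty  qty_plus_5
2  lamp   10          15
0  book   25          30
max of column 'qty_plus_5' → 30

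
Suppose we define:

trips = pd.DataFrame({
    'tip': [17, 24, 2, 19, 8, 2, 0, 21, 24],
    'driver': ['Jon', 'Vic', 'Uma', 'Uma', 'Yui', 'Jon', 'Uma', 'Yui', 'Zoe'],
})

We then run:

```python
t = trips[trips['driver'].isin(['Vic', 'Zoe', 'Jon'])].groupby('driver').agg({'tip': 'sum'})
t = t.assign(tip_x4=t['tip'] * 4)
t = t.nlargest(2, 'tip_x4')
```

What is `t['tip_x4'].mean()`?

filter rows where driver in ['Vic', 'Zoe', 'Jon']:
   tip driver
0   17    Jon
1   24    Vic
5    2    Jon
8   24    Zoe
group by driver, sum of tip:
        tip
driver     
Jon      19
Vic      24
Zoe      24
add column tip_x4 = t['tip'] * 4:
        tip  tip_x4
driver             
Jon      19      76
Vic      24      96
Zoe      24      96
take 2 rows with largest tip_x4:
        tip  tip_x4
driver             
Vic      24      96
Zoe      24      96
The mean of column 'tip_x4' is 96.0.

96.0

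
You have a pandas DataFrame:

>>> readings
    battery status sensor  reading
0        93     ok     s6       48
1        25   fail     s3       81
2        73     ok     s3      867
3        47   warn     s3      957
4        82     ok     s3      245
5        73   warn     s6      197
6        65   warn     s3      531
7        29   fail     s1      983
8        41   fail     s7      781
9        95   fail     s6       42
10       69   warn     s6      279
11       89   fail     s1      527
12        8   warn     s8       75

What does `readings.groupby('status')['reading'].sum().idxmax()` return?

fail

group by status, sum of reading:
status
fail    2414
ok      1160
warn    2039
Name: reading, dtype: int64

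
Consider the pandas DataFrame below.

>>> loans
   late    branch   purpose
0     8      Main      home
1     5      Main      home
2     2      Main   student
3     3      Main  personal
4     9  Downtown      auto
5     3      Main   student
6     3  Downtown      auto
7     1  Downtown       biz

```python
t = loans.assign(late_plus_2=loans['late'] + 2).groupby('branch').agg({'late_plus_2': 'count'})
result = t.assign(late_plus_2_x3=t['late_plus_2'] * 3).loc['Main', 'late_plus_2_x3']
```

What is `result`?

15

add column late_plus_2 = loans['late'] + 2:
   late    branch   purpose  late_plus_2
0     8      Main      home           10
1     5      Main      home            7
2     2      Main   student            4
3     3      Main  personal            5
4     9  Downtown      auto           11
5     3      Main   student            5
6     3  Downtown      auto            5
7     1  Downtown       biz            3
group by branch, count of late_plus_2:
          late_plus_2
branch               
Downtown            3
Main                5
add column late_plus_2_x3 = t['late_plus_2'] * 3:
          late_plus_2  late_plus_2_x3
branch                               
Downtown            3               9
Main                5              15
Reading off the value at row 'Main', column 'late_plus_2_x3', we get 15.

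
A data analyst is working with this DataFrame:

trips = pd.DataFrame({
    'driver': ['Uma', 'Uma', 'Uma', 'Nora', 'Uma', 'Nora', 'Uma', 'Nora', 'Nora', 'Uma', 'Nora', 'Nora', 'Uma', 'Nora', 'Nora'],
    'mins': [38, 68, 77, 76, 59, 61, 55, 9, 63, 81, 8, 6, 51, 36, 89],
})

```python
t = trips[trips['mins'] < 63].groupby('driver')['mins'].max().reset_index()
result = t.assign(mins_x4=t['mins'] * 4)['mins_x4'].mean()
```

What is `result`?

240.0

filter rows where mins < 63:
   driver  mins
0     Uma    38
4     Uma    59
5    Nora    61
6     Uma    55
7    Nora     9
10   Nora     8
11   Nora     6
12    Uma    51
13   Nora    36
group by driver, max of mins:
driver
Nora    61
Uma     59
Name: mins, dtype: int64
reset_index():
  driver  mins
0   Nora    61
1    Uma    59
add column mins_x4 = t['mins'] * 4:
  driver  mins  mins_x4
0   Nora    61      244
1    Uma    59      236
Reading off the mean of column 'mins_x4', we get 240.0.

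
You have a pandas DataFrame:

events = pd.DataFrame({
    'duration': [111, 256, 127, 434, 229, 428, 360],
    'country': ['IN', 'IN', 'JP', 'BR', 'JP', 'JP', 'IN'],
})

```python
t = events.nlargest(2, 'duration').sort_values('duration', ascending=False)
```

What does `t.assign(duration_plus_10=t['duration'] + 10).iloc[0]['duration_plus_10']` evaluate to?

444

take 2 rows with largest duration:
   duration country
3       434      BR
5       428      JP
sort by duration descending:
   duration country
3       434      BR
5       428      JP
add column duration_plus_10 = t['duration'] + 10:
   duration country  duration_plus_10
3       434      BR               444
5       428      JP               438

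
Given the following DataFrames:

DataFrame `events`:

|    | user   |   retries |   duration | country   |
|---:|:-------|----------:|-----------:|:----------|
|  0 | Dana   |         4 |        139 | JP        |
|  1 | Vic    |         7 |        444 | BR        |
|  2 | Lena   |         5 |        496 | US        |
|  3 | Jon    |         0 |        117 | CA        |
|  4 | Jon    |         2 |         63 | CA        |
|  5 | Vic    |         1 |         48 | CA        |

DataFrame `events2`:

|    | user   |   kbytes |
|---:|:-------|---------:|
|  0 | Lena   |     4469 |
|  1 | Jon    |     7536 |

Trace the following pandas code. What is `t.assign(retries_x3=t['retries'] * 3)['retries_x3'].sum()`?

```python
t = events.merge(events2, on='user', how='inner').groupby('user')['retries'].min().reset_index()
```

merge on 'user' (how='inner') → 3 rows:
   user  retries  duration country  kbytes
0  Lena        5       496      US    4469
1   Jon        0       117      CA    7536
2   Jon        2        63      CA    7536
group by user, min of retries:
user
Jon     0
Lena    5
Name: retries, dtype: int64
reset_index():
   user  retries
0   Jon        0
1  Lena        5
add column retries_x3 = t['retries'] * 3:
   user  retries  retries_x3
0   Jon        0           0
1  Lena        5          15
So sum() = 15.

15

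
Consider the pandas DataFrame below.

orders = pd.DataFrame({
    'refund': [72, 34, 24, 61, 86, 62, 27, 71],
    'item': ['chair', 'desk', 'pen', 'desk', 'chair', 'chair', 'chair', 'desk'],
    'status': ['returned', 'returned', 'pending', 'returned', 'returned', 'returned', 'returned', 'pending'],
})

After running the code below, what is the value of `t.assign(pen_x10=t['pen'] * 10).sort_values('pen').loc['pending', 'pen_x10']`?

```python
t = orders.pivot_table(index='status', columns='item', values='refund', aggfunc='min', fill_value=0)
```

pivot: rows=status, cols=item, min(refund):
item      chair  desk  pen
status                    
pending       0    71   24
returned     27    34    0
add column pen_x10 = t['pen'] * 10:
item      chair  desk  pen  pen_x10
status                             
pending       0    71   24      240
returned     27    34    0        0
sort by pen:
item      chair  desk  pen  pen_x10
status                             
returned     27    34    0        0
pending       0    71   24      240
Hence 240.

240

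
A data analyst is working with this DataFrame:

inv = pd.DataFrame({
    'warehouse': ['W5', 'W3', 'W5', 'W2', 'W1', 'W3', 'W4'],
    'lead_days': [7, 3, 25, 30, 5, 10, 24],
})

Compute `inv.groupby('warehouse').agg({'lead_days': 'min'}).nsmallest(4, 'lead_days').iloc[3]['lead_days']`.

24

group by warehouse, min of lead_days:
           lead_days
warehouse           
W1                 5
W2                30
W3                 3
W4                24
W5                 7
take 4 rows with smallest lead_days:
           lead_days
warehouse           
W3                 3
W1                 5
W5                 7
W4                24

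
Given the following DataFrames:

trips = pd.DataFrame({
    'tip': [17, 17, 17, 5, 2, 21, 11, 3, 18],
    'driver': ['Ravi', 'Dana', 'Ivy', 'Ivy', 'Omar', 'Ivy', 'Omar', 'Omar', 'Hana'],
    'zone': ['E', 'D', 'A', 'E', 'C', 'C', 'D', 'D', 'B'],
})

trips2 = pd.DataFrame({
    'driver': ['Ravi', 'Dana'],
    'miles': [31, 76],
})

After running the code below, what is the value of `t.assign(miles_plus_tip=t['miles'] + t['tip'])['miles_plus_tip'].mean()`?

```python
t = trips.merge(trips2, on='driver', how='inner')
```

merge on 'driver' (how='inner') → 2 rows:
   tip driver zone  miles
0   17   Ravi    E     31
1   17   Dana    D     76
add column miles_plus_tip = t['miles'] + t['tip']:
   tip driver zone  miles  miles_plus_tip
0   17   Ravi    E     31              48
1   17   Dana    D     76              93
mean of column 'miles_plus_tip' → 70.5

70.5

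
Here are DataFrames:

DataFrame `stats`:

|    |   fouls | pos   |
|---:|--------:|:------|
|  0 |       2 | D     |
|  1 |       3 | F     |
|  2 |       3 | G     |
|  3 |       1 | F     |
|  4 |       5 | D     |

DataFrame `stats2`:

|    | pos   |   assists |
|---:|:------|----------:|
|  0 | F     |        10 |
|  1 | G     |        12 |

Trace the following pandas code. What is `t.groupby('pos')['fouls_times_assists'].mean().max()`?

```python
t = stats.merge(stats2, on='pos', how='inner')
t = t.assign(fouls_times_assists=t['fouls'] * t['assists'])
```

36.0

merge on 'pos' (how='inner') → 3 rows:
   fouls pos  assists
0      3   F       10
1      3   G       12
2      1   F       10
add column fouls_times_assists = t['fouls'] * t['assists']:
   fouls pos  assists  fouls_times_assists
0      3   F       10                   30
1      3   G       12                   36
2      1   F       10                   10
group by pos, mean of fouls_times_assists:
pos
F    20.0
G    36.0
Name: fouls_times_assists, dtype: float64
Taking the max of the resulting series gives 36.0.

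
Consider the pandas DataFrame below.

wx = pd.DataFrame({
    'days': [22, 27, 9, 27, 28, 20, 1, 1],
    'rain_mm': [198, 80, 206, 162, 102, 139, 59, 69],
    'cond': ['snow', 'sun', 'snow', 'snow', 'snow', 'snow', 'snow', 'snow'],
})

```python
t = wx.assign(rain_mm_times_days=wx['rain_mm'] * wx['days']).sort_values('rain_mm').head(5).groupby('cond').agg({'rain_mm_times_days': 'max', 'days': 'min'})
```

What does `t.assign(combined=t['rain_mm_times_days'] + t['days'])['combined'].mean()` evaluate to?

add column rain_mm_times_days = wx['rain_mm'] * wx['days']:
   days  rain_mm  cond  rain_mm_times_days
0    22      198  snow                4356
1    27       80   sun                2160
2     9      206  snow                1854
3    27      162  snow                4374
4    28      102  snow                2856
5    20      139  snow                2780
6     1       59  snow                  59
7     1       69  snow                  69
sort by rain_mm:
   days  rain_mm  cond  rain_mm_times_days
6     1       59  snow                  59
7     1       69  snow                  69
1    27       80   sun                2160
4    28      102  snow                2856
5    20      139  snow                2780
3    27      162  snow                4374
0    22      198  snow                4356
2     9      206  snow                1854
take first 5 rows:
   days  rain_mm  cond  rain_mm_times_days
6     1       59  snow                  59
7     1       69  snow                  69
1    27       80   sun                2160
4    28      102  snow                2856
5    20      139  snow                2780
group by cond: max(rain_mm_times_days), min(days):
      rain_mm_times_days  days
cond                          
snow                2856     1
sun                 2160    27
add column combined = t['rain_mm_times_days'] + t['days']:
      rain_mm_times_days  days  combined
cond                                    
snow                2856     1      2857
sun                 2160    27      2187
So mean() = 2522.0.

2522.0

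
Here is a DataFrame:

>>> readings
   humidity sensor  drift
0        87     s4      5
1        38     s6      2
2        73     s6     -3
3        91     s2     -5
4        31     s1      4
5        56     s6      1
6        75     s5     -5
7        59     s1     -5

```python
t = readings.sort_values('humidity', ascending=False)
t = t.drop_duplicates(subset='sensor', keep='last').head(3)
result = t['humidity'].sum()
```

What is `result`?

253

sort by humidity descending:
   humidity sensor  drift
3        91     s2     -5
0        87     s4      5
6        75     s5     -5
2        73     s6     -3
7        59     s1     -5
5        56     s6      1
1        38     s6      2
4        31     s1      4
drop duplicate sensor (keep=last):
   humidity sensor  drift
3        91     s2     -5
0        87     s4      5
6        75     s5     -5
1        38     s6      2
4        31     s1      4
take first 3 rows:
   humidity sensor  drift
3        91     s2     -5
0        87     s4      5
6        75     s5     -5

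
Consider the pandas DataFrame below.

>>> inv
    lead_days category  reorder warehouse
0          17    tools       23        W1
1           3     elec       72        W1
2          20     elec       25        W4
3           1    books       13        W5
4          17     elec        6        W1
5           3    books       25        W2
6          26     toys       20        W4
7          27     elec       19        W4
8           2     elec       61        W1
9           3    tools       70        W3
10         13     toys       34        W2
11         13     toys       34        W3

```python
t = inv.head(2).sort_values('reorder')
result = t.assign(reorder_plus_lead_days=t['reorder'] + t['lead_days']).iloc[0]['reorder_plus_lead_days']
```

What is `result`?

40

take first 2 rows:
   lead_days category  reorder warehouse
0         17    tools       23        W1
1          3     elec       72        W1
sort by reorder:
   lead_days category  reorder warehouse
0         17    tools       23        W1
1          3     elec       72        W1
add column reorder_plus_lead_days = t['reorder'] + t['lead_days']:
   lead_days category  reorder warehouse  reorder_plus_lead_days
0         17    tools       23        W1                      40
1          3     elec       72        W1                      75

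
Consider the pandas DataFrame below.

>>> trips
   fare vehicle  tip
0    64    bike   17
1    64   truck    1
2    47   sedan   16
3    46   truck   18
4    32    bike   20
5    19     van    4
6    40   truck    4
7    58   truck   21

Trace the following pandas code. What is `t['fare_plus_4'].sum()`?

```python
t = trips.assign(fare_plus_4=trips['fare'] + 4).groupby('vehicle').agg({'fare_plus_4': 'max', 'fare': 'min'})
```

210

add column fare_plus_4 = trips['fare'] + 4:
   fare vehicle  tip  fare_plus_4
0    64    bike   17           68
1    64   truck    1           68
2    47   sedan   16           51
3    46   truck   18           50
4    32    bike   20           36
5    19     van    4           23
6    40   truck    4           44
7    58   truck   21           62
group by vehicle: max(fare_plus_4), min(fare):
         fare_plus_4  fare
vehicle                   
bike              68    32
sedan             51    47
truck             68    40
van               23    19
Then the sum of column 'fare_plus_4': 210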